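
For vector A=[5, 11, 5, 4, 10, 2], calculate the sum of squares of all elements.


|A|^2 = sum of squared components
A[0]^2 = 5^2 = 25
A[1]^2 = 11^2 = 121
A[2]^2 = 5^2 = 25
A[3]^2 = 4^2 = 16
A[4]^2 = 10^2 = 100
A[5]^2 = 2^2 = 4
Sum = 25 + 121 + 25 + 16 + 100 + 4 = 291

291


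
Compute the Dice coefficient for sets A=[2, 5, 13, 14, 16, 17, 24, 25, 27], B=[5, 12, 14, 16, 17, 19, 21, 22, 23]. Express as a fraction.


A intersect B = [5, 14, 16, 17]
|A intersect B| = 4
|A| = 9, |B| = 9
Dice = 2*4 / (9+9)
= 8 / 18 = 4/9

4/9


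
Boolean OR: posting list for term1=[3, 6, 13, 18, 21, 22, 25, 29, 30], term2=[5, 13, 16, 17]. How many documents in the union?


Boolean OR: find union of posting lists
term1 docs: [3, 6, 13, 18, 21, 22, 25, 29, 30]
term2 docs: [5, 13, 16, 17]
Union: [3, 5, 6, 13, 16, 17, 18, 21, 22, 25, 29, 30]
|union| = 12

12


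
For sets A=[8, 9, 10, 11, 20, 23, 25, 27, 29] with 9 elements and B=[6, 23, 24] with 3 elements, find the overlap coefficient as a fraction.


A intersect B = [23]
|A intersect B| = 1
min(|A|, |B|) = min(9, 3) = 3
Overlap = 1 / 3 = 1/3

1/3


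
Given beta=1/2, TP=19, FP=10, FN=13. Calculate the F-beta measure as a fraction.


P = TP/(TP+FP) = 19/29 = 19/29
R = TP/(TP+FN) = 19/32 = 19/32
beta^2 = 1/2^2 = 1/4
(1 + beta^2) = 5/4
Numerator = (1+beta^2)*P*R = 1805/3712
Denominator = beta^2*P + R = 19/116 + 19/32 = 703/928
F_beta = 95/148

95/148


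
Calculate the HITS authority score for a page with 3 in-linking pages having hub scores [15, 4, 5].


Authority = sum of hub scores of in-linkers
In-link 1: hub score = 15
In-link 2: hub score = 4
In-link 3: hub score = 5
Authority = 15 + 4 + 5 = 24

24


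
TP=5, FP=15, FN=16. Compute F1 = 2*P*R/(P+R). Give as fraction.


F1 = 2 * P * R / (P + R)
P = TP/(TP+FP) = 5/20 = 1/4
R = TP/(TP+FN) = 5/21 = 5/21
2 * P * R = 2 * 1/4 * 5/21 = 5/42
P + R = 1/4 + 5/21 = 41/84
F1 = 5/42 / 41/84 = 10/41

10/41


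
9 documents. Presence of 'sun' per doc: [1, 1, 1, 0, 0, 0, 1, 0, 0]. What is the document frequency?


Checking each document for 'sun':
Doc 1: present
Doc 2: present
Doc 3: present
Doc 4: absent
Doc 5: absent
Doc 6: absent
Doc 7: present
Doc 8: absent
Doc 9: absent
df = sum of presences = 1 + 1 + 1 + 0 + 0 + 0 + 1 + 0 + 0 = 4

4


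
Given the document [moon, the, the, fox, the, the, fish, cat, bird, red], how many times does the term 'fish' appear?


Document has 10 words
Scanning for 'fish':
Found at positions: [6]
Count = 1

1


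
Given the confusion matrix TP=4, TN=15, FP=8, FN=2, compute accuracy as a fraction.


Accuracy = (TP + TN) / (TP + TN + FP + FN)
TP + TN = 4 + 15 = 19
Total = 4 + 15 + 8 + 2 = 29
Accuracy = 19 / 29 = 19/29

19/29


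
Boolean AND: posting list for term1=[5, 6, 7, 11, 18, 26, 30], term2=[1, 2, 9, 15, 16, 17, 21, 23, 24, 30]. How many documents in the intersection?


Boolean AND: find intersection of posting lists
term1 docs: [5, 6, 7, 11, 18, 26, 30]
term2 docs: [1, 2, 9, 15, 16, 17, 21, 23, 24, 30]
Intersection: [30]
|intersection| = 1

1


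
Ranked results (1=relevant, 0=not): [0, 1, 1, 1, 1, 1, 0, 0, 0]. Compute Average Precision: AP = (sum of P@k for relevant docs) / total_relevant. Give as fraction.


Computing P@k for each relevant position:
Position 1: not relevant
Position 2: relevant, P@2 = 1/2 = 1/2
Position 3: relevant, P@3 = 2/3 = 2/3
Position 4: relevant, P@4 = 3/4 = 3/4
Position 5: relevant, P@5 = 4/5 = 4/5
Position 6: relevant, P@6 = 5/6 = 5/6
Position 7: not relevant
Position 8: not relevant
Position 9: not relevant
Sum of P@k = 1/2 + 2/3 + 3/4 + 4/5 + 5/6 = 71/20
AP = 71/20 / 5 = 71/100

71/100


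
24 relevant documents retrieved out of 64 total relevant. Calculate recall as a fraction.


Recall = retrieved_relevant / total_relevant
= 24 / 64
= 24 / (24 + 40)
= 3/8

3/8


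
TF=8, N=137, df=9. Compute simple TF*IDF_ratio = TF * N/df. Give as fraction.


TF * (N/df)
= 8 * (137/9)
= 8 * 137/9
= 1096/9

1096/9


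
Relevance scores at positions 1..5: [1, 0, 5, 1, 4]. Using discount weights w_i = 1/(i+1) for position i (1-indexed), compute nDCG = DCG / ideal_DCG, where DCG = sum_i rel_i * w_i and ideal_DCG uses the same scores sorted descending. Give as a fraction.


Position discount weights w_i = 1/(i+1) for i=1..5:
Weights = [1/2, 1/3, 1/4, 1/5, 1/6]
Actual relevance: [1, 0, 5, 1, 4]
DCG = 1/2 + 0/3 + 5/4 + 1/5 + 4/6 = 157/60
Ideal relevance (sorted desc): [5, 4, 1, 1, 0]
Ideal DCG = 5/2 + 4/3 + 1/4 + 1/5 + 0/6 = 257/60
nDCG = DCG / ideal_DCG = 157/60 / 257/60 = 157/257

157/257


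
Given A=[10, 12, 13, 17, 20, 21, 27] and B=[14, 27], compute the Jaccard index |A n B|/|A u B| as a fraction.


A intersect B = [27]
|A intersect B| = 1
A union B = [10, 12, 13, 14, 17, 20, 21, 27]
|A union B| = 8
Jaccard = 1/8 = 1/8

1/8


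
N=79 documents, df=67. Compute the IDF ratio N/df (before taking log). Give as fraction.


IDF ratio = N / df
= 79 / 67
= 79/67

79/67


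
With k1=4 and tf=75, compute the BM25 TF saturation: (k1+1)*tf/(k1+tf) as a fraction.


BM25 TF component = (k1+1)*tf / (k1+tf)
k1 = 4, tf = 75
Numerator = (4+1)*75 = 375
Denominator = 4 + 75 = 79
= 375/79 = 375/79

375/79


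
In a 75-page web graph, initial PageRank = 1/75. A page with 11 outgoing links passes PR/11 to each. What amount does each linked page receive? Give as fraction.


Initial PR = 1/75 = 1/75
Outlinks = 11
Contribution per link = PR / outlinks
= 1/75 / 11
= 1/825

1/825


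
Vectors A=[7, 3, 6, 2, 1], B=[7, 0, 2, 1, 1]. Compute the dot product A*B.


Dot product = sum of element-wise products
A[0]*B[0] = 7*7 = 49
A[1]*B[1] = 3*0 = 0
A[2]*B[2] = 6*2 = 12
A[3]*B[3] = 2*1 = 2
A[4]*B[4] = 1*1 = 1
Sum = 49 + 0 + 12 + 2 + 1 = 64

64


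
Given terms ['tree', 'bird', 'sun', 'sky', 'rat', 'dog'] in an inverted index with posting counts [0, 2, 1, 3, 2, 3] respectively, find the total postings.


Summing posting list sizes:
'tree': 0 postings
'bird': 2 postings
'sun': 1 postings
'sky': 3 postings
'rat': 2 postings
'dog': 3 postings
Total = 0 + 2 + 1 + 3 + 2 + 3 = 11

11


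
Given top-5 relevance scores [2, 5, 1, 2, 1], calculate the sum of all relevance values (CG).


Cumulative Gain = sum of relevance scores
Position 1: rel=2, running sum=2
Position 2: rel=5, running sum=7
Position 3: rel=1, running sum=8
Position 4: rel=2, running sum=10
Position 5: rel=1, running sum=11
CG = 11

11


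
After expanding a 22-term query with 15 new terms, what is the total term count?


Original terms: 22
Expansion terms: 15
Total = 22 + 15 = 37

37


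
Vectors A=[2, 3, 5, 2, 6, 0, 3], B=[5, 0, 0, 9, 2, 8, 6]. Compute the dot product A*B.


Dot product = sum of element-wise products
A[0]*B[0] = 2*5 = 10
A[1]*B[1] = 3*0 = 0
A[2]*B[2] = 5*0 = 0
A[3]*B[3] = 2*9 = 18
A[4]*B[4] = 6*2 = 12
A[5]*B[5] = 0*8 = 0
A[6]*B[6] = 3*6 = 18
Sum = 10 + 0 + 0 + 18 + 12 + 0 + 18 = 58

58


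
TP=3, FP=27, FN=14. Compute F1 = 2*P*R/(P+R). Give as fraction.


F1 = 2 * P * R / (P + R)
P = TP/(TP+FP) = 3/30 = 1/10
R = TP/(TP+FN) = 3/17 = 3/17
2 * P * R = 2 * 1/10 * 3/17 = 3/85
P + R = 1/10 + 3/17 = 47/170
F1 = 3/85 / 47/170 = 6/47

6/47


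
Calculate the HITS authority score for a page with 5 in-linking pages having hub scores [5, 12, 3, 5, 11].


Authority = sum of hub scores of in-linkers
In-link 1: hub score = 5
In-link 2: hub score = 12
In-link 3: hub score = 3
In-link 4: hub score = 5
In-link 5: hub score = 11
Authority = 5 + 12 + 3 + 5 + 11 = 36

36


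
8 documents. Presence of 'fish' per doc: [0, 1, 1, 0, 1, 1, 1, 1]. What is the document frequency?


Checking each document for 'fish':
Doc 1: absent
Doc 2: present
Doc 3: present
Doc 4: absent
Doc 5: present
Doc 6: present
Doc 7: present
Doc 8: present
df = sum of presences = 0 + 1 + 1 + 0 + 1 + 1 + 1 + 1 = 6

6


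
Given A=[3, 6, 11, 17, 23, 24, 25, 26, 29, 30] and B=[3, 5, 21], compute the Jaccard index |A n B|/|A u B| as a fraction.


A intersect B = [3]
|A intersect B| = 1
A union B = [3, 5, 6, 11, 17, 21, 23, 24, 25, 26, 29, 30]
|A union B| = 12
Jaccard = 1/12 = 1/12

1/12


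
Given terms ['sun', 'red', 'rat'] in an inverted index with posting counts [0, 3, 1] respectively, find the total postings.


Summing posting list sizes:
'sun': 0 postings
'red': 3 postings
'rat': 1 postings
Total = 0 + 3 + 1 = 4

4


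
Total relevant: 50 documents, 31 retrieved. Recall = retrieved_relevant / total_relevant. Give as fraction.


Recall = retrieved_relevant / total_relevant
= 31 / 50
= 31 / (31 + 19)
= 31/50

31/50


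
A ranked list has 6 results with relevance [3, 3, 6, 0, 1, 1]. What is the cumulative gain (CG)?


Cumulative Gain = sum of relevance scores
Position 1: rel=3, running sum=3
Position 2: rel=3, running sum=6
Position 3: rel=6, running sum=12
Position 4: rel=0, running sum=12
Position 5: rel=1, running sum=13
Position 6: rel=1, running sum=14
CG = 14

14


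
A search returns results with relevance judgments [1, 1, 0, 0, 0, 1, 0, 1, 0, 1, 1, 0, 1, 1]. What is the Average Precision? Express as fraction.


Computing P@k for each relevant position:
Position 1: relevant, P@1 = 1/1 = 1
Position 2: relevant, P@2 = 2/2 = 1
Position 3: not relevant
Position 4: not relevant
Position 5: not relevant
Position 6: relevant, P@6 = 3/6 = 1/2
Position 7: not relevant
Position 8: relevant, P@8 = 4/8 = 1/2
Position 9: not relevant
Position 10: relevant, P@10 = 5/10 = 1/2
Position 11: relevant, P@11 = 6/11 = 6/11
Position 12: not relevant
Position 13: relevant, P@13 = 7/13 = 7/13
Position 14: relevant, P@14 = 8/14 = 4/7
Sum of P@k = 1 + 1 + 1/2 + 1/2 + 1/2 + 6/11 + 7/13 + 4/7 = 10321/2002
AP = 10321/2002 / 8 = 10321/16016

10321/16016


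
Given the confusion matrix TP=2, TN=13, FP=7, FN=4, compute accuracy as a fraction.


Accuracy = (TP + TN) / (TP + TN + FP + FN)
TP + TN = 2 + 13 = 15
Total = 2 + 13 + 7 + 4 = 26
Accuracy = 15 / 26 = 15/26

15/26


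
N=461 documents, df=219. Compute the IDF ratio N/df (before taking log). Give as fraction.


IDF ratio = N / df
= 461 / 219
= 461/219

461/219


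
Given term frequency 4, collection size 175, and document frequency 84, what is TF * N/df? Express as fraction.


TF * (N/df)
= 4 * (175/84)
= 4 * 25/12
= 25/3

25/3


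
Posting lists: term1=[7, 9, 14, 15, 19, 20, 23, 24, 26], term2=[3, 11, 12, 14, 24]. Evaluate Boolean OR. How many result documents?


Boolean OR: find union of posting lists
term1 docs: [7, 9, 14, 15, 19, 20, 23, 24, 26]
term2 docs: [3, 11, 12, 14, 24]
Union: [3, 7, 9, 11, 12, 14, 15, 19, 20, 23, 24, 26]
|union| = 12

12


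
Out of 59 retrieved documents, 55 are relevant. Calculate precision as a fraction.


Precision = relevant_retrieved / total_retrieved
= 55 / 59
= 55 / (55 + 4)
= 55/59

55/59


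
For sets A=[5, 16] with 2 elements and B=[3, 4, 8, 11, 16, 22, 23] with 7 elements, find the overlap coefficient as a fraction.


A intersect B = [16]
|A intersect B| = 1
min(|A|, |B|) = min(2, 7) = 2
Overlap = 1 / 2 = 1/2

1/2


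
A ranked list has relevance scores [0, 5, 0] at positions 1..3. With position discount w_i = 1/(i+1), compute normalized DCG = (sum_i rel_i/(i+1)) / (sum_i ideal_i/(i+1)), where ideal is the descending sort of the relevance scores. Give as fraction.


Position discount weights w_i = 1/(i+1) for i=1..3:
Weights = [1/2, 1/3, 1/4]
Actual relevance: [0, 5, 0]
DCG = 0/2 + 5/3 + 0/4 = 5/3
Ideal relevance (sorted desc): [5, 0, 0]
Ideal DCG = 5/2 + 0/3 + 0/4 = 5/2
nDCG = DCG / ideal_DCG = 5/3 / 5/2 = 2/3

2/3


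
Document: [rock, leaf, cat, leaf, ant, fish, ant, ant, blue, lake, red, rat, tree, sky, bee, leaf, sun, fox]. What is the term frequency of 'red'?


Document has 18 words
Scanning for 'red':
Found at positions: [10]
Count = 1

1


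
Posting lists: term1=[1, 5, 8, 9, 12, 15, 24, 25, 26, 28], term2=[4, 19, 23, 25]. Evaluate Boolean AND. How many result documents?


Boolean AND: find intersection of posting lists
term1 docs: [1, 5, 8, 9, 12, 15, 24, 25, 26, 28]
term2 docs: [4, 19, 23, 25]
Intersection: [25]
|intersection| = 1

1


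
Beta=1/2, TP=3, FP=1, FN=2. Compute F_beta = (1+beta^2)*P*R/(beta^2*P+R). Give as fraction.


P = TP/(TP+FP) = 3/4 = 3/4
R = TP/(TP+FN) = 3/5 = 3/5
beta^2 = 1/2^2 = 1/4
(1 + beta^2) = 5/4
Numerator = (1+beta^2)*P*R = 9/16
Denominator = beta^2*P + R = 3/16 + 3/5 = 63/80
F_beta = 5/7

5/7


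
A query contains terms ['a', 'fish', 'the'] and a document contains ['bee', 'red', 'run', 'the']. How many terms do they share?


Query terms: ['a', 'fish', 'the']
Document terms: ['bee', 'red', 'run', 'the']
Common terms: ['the']
Overlap count = 1

1


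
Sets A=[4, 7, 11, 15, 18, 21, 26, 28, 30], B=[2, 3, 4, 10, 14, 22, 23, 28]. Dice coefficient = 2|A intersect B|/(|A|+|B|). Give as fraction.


A intersect B = [4, 28]
|A intersect B| = 2
|A| = 9, |B| = 8
Dice = 2*2 / (9+8)
= 4 / 17 = 4/17

4/17


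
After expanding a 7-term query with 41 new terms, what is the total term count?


Original terms: 7
Expansion terms: 41
Total = 7 + 41 = 48

48


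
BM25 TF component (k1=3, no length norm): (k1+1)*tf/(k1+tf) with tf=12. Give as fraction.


BM25 TF component = (k1+1)*tf / (k1+tf)
k1 = 3, tf = 12
Numerator = (3+1)*12 = 48
Denominator = 3 + 12 = 15
= 48/15 = 16/5

16/5


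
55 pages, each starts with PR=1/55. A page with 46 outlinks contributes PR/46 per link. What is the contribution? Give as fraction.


Initial PR = 1/55 = 1/55
Outlinks = 46
Contribution per link = PR / outlinks
= 1/55 / 46
= 1/2530

1/2530


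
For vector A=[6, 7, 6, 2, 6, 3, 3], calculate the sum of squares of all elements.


|A|^2 = sum of squared components
A[0]^2 = 6^2 = 36
A[1]^2 = 7^2 = 49
A[2]^2 = 6^2 = 36
A[3]^2 = 2^2 = 4
A[4]^2 = 6^2 = 36
A[5]^2 = 3^2 = 9
A[6]^2 = 3^2 = 9
Sum = 36 + 49 + 36 + 4 + 36 + 9 + 9 = 179

179


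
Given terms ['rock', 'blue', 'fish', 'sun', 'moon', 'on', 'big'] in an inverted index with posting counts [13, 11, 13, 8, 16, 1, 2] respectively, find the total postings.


Summing posting list sizes:
'rock': 13 postings
'blue': 11 postings
'fish': 13 postings
'sun': 8 postings
'moon': 16 postings
'on': 1 postings
'big': 2 postings
Total = 13 + 11 + 13 + 8 + 16 + 1 + 2 = 64

64


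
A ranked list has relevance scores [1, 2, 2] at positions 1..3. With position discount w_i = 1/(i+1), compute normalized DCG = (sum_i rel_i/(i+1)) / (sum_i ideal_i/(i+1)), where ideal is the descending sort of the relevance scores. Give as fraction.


Position discount weights w_i = 1/(i+1) for i=1..3:
Weights = [1/2, 1/3, 1/4]
Actual relevance: [1, 2, 2]
DCG = 1/2 + 2/3 + 2/4 = 5/3
Ideal relevance (sorted desc): [2, 2, 1]
Ideal DCG = 2/2 + 2/3 + 1/4 = 23/12
nDCG = DCG / ideal_DCG = 5/3 / 23/12 = 20/23

20/23


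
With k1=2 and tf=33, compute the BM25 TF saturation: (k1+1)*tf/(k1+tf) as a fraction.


BM25 TF component = (k1+1)*tf / (k1+tf)
k1 = 2, tf = 33
Numerator = (2+1)*33 = 99
Denominator = 2 + 33 = 35
= 99/35 = 99/35

99/35


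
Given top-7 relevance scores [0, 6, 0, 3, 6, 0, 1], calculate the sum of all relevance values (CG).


Cumulative Gain = sum of relevance scores
Position 1: rel=0, running sum=0
Position 2: rel=6, running sum=6
Position 3: rel=0, running sum=6
Position 4: rel=3, running sum=9
Position 5: rel=6, running sum=15
Position 6: rel=0, running sum=15
Position 7: rel=1, running sum=16
CG = 16

16


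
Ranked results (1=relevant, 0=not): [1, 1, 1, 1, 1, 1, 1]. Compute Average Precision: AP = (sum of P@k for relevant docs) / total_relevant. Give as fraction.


Computing P@k for each relevant position:
Position 1: relevant, P@1 = 1/1 = 1
Position 2: relevant, P@2 = 2/2 = 1
Position 3: relevant, P@3 = 3/3 = 1
Position 4: relevant, P@4 = 4/4 = 1
Position 5: relevant, P@5 = 5/5 = 1
Position 6: relevant, P@6 = 6/6 = 1
Position 7: relevant, P@7 = 7/7 = 1
Sum of P@k = 1 + 1 + 1 + 1 + 1 + 1 + 1 = 7
AP = 7 / 7 = 1

1


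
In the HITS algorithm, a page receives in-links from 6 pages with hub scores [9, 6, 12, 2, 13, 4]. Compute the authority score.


Authority = sum of hub scores of in-linkers
In-link 1: hub score = 9
In-link 2: hub score = 6
In-link 3: hub score = 12
In-link 4: hub score = 2
In-link 5: hub score = 13
In-link 6: hub score = 4
Authority = 9 + 6 + 12 + 2 + 13 + 4 = 46

46


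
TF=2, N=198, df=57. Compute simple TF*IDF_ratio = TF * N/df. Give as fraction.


TF * (N/df)
= 2 * (198/57)
= 2 * 66/19
= 132/19

132/19


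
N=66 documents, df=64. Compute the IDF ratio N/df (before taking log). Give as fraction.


IDF ratio = N / df
= 66 / 64
= 33/32

33/32


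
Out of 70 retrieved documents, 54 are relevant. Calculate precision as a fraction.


Precision = relevant_retrieved / total_retrieved
= 54 / 70
= 54 / (54 + 16)
= 27/35

27/35


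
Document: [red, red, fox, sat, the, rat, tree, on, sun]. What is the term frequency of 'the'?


Document has 9 words
Scanning for 'the':
Found at positions: [4]
Count = 1

1


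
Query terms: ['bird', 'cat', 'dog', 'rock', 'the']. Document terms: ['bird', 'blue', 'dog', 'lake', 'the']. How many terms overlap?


Query terms: ['bird', 'cat', 'dog', 'rock', 'the']
Document terms: ['bird', 'blue', 'dog', 'lake', 'the']
Common terms: ['bird', 'dog', 'the']
Overlap count = 3

3


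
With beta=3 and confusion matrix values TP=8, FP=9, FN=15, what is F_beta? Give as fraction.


P = TP/(TP+FP) = 8/17 = 8/17
R = TP/(TP+FN) = 8/23 = 8/23
beta^2 = 3^2 = 9
(1 + beta^2) = 10
Numerator = (1+beta^2)*P*R = 640/391
Denominator = beta^2*P + R = 72/17 + 8/23 = 1792/391
F_beta = 5/14

5/14


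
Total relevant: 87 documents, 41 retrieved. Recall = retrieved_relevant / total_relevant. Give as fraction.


Recall = retrieved_relevant / total_relevant
= 41 / 87
= 41 / (41 + 46)
= 41/87

41/87


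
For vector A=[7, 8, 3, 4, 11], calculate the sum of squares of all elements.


|A|^2 = sum of squared components
A[0]^2 = 7^2 = 49
A[1]^2 = 8^2 = 64
A[2]^2 = 3^2 = 9
A[3]^2 = 4^2 = 16
A[4]^2 = 11^2 = 121
Sum = 49 + 64 + 9 + 16 + 121 = 259

259


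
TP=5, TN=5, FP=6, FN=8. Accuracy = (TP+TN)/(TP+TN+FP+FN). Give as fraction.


Accuracy = (TP + TN) / (TP + TN + FP + FN)
TP + TN = 5 + 5 = 10
Total = 5 + 5 + 6 + 8 = 24
Accuracy = 10 / 24 = 5/12

5/12


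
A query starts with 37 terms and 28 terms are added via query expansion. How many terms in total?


Original terms: 37
Expansion terms: 28
Total = 37 + 28 = 65

65


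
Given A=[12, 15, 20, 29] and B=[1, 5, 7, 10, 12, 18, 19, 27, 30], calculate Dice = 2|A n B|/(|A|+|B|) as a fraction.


A intersect B = [12]
|A intersect B| = 1
|A| = 4, |B| = 9
Dice = 2*1 / (4+9)
= 2 / 13 = 2/13

2/13


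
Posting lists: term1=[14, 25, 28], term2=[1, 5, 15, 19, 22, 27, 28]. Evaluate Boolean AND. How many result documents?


Boolean AND: find intersection of posting lists
term1 docs: [14, 25, 28]
term2 docs: [1, 5, 15, 19, 22, 27, 28]
Intersection: [28]
|intersection| = 1

1


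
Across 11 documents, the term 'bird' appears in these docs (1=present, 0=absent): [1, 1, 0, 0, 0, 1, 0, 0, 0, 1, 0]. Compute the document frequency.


Checking each document for 'bird':
Doc 1: present
Doc 2: present
Doc 3: absent
Doc 4: absent
Doc 5: absent
Doc 6: present
Doc 7: absent
Doc 8: absent
Doc 9: absent
Doc 10: present
Doc 11: absent
df = sum of presences = 1 + 1 + 0 + 0 + 0 + 1 + 0 + 0 + 0 + 1 + 0 = 4

4


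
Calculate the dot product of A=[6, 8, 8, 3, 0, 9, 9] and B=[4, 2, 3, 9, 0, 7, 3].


Dot product = sum of element-wise products
A[0]*B[0] = 6*4 = 24
A[1]*B[1] = 8*2 = 16
A[2]*B[2] = 8*3 = 24
A[3]*B[3] = 3*9 = 27
A[4]*B[4] = 0*0 = 0
A[5]*B[5] = 9*7 = 63
A[6]*B[6] = 9*3 = 27
Sum = 24 + 16 + 24 + 27 + 0 + 63 + 27 = 181

181


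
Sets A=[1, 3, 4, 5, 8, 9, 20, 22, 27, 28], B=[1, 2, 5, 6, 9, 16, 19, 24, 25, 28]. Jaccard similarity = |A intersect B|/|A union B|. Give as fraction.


A intersect B = [1, 5, 9, 28]
|A intersect B| = 4
A union B = [1, 2, 3, 4, 5, 6, 8, 9, 16, 19, 20, 22, 24, 25, 27, 28]
|A union B| = 16
Jaccard = 4/16 = 1/4

1/4


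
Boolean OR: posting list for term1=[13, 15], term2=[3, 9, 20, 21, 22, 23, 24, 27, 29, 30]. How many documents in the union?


Boolean OR: find union of posting lists
term1 docs: [13, 15]
term2 docs: [3, 9, 20, 21, 22, 23, 24, 27, 29, 30]
Union: [3, 9, 13, 15, 20, 21, 22, 23, 24, 27, 29, 30]
|union| = 12

12


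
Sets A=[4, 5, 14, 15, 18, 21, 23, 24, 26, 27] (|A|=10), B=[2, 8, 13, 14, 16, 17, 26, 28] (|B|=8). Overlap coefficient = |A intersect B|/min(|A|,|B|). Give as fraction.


A intersect B = [14, 26]
|A intersect B| = 2
min(|A|, |B|) = min(10, 8) = 8
Overlap = 2 / 8 = 1/4

1/4


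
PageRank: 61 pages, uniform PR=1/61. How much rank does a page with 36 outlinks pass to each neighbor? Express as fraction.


Initial PR = 1/61 = 1/61
Outlinks = 36
Contribution per link = PR / outlinks
= 1/61 / 36
= 1/2196

1/2196


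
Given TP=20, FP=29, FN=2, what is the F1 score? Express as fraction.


F1 = 2 * P * R / (P + R)
P = TP/(TP+FP) = 20/49 = 20/49
R = TP/(TP+FN) = 20/22 = 10/11
2 * P * R = 2 * 20/49 * 10/11 = 400/539
P + R = 20/49 + 10/11 = 710/539
F1 = 400/539 / 710/539 = 40/71

40/71


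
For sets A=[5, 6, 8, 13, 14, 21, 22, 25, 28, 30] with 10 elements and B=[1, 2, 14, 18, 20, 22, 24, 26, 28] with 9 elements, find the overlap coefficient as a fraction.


A intersect B = [14, 22, 28]
|A intersect B| = 3
min(|A|, |B|) = min(10, 9) = 9
Overlap = 3 / 9 = 1/3

1/3


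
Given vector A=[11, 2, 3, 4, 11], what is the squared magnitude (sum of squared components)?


|A|^2 = sum of squared components
A[0]^2 = 11^2 = 121
A[1]^2 = 2^2 = 4
A[2]^2 = 3^2 = 9
A[3]^2 = 4^2 = 16
A[4]^2 = 11^2 = 121
Sum = 121 + 4 + 9 + 16 + 121 = 271

271


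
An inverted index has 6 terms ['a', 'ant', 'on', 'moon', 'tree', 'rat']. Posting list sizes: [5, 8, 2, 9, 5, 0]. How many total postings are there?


Summing posting list sizes:
'a': 5 postings
'ant': 8 postings
'on': 2 postings
'moon': 9 postings
'tree': 5 postings
'rat': 0 postings
Total = 5 + 8 + 2 + 9 + 5 + 0 = 29

29


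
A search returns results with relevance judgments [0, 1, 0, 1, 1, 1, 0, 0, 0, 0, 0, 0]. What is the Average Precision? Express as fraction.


Computing P@k for each relevant position:
Position 1: not relevant
Position 2: relevant, P@2 = 1/2 = 1/2
Position 3: not relevant
Position 4: relevant, P@4 = 2/4 = 1/2
Position 5: relevant, P@5 = 3/5 = 3/5
Position 6: relevant, P@6 = 4/6 = 2/3
Position 7: not relevant
Position 8: not relevant
Position 9: not relevant
Position 10: not relevant
Position 11: not relevant
Position 12: not relevant
Sum of P@k = 1/2 + 1/2 + 3/5 + 2/3 = 34/15
AP = 34/15 / 4 = 17/30

17/30


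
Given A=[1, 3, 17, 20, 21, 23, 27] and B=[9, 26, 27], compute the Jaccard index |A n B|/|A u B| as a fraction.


A intersect B = [27]
|A intersect B| = 1
A union B = [1, 3, 9, 17, 20, 21, 23, 26, 27]
|A union B| = 9
Jaccard = 1/9 = 1/9

1/9


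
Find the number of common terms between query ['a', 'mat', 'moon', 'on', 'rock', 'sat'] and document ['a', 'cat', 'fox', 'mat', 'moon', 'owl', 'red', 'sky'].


Query terms: ['a', 'mat', 'moon', 'on', 'rock', 'sat']
Document terms: ['a', 'cat', 'fox', 'mat', 'moon', 'owl', 'red', 'sky']
Common terms: ['a', 'mat', 'moon']
Overlap count = 3

3


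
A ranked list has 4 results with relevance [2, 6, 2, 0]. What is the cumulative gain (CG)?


Cumulative Gain = sum of relevance scores
Position 1: rel=2, running sum=2
Position 2: rel=6, running sum=8
Position 3: rel=2, running sum=10
Position 4: rel=0, running sum=10
CG = 10

10


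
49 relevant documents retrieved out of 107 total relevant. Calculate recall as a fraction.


Recall = retrieved_relevant / total_relevant
= 49 / 107
= 49 / (49 + 58)
= 49/107

49/107


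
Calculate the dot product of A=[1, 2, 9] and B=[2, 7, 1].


Dot product = sum of element-wise products
A[0]*B[0] = 1*2 = 2
A[1]*B[1] = 2*7 = 14
A[2]*B[2] = 9*1 = 9
Sum = 2 + 14 + 9 = 25

25


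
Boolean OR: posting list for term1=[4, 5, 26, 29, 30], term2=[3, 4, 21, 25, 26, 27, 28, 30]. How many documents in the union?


Boolean OR: find union of posting lists
term1 docs: [4, 5, 26, 29, 30]
term2 docs: [3, 4, 21, 25, 26, 27, 28, 30]
Union: [3, 4, 5, 21, 25, 26, 27, 28, 29, 30]
|union| = 10

10


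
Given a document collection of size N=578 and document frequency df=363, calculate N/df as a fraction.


IDF ratio = N / df
= 578 / 363
= 578/363

578/363


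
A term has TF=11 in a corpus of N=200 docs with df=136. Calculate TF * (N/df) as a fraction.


TF * (N/df)
= 11 * (200/136)
= 11 * 25/17
= 275/17

275/17


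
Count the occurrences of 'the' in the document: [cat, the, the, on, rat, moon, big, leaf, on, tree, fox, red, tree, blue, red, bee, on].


Document has 17 words
Scanning for 'the':
Found at positions: [1, 2]
Count = 2

2


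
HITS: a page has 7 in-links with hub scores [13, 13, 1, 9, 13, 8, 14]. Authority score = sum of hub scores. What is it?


Authority = sum of hub scores of in-linkers
In-link 1: hub score = 13
In-link 2: hub score = 13
In-link 3: hub score = 1
In-link 4: hub score = 9
In-link 5: hub score = 13
In-link 6: hub score = 8
In-link 7: hub score = 14
Authority = 13 + 13 + 1 + 9 + 13 + 8 + 14 = 71

71


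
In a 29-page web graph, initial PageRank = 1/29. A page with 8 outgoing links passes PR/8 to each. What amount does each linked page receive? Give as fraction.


Initial PR = 1/29 = 1/29
Outlinks = 8
Contribution per link = PR / outlinks
= 1/29 / 8
= 1/232

1/232


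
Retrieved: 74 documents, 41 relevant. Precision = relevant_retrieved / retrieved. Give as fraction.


Precision = relevant_retrieved / total_retrieved
= 41 / 74
= 41 / (41 + 33)
= 41/74

41/74


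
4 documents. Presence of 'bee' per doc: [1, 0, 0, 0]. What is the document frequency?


Checking each document for 'bee':
Doc 1: present
Doc 2: absent
Doc 3: absent
Doc 4: absent
df = sum of presences = 1 + 0 + 0 + 0 = 1

1


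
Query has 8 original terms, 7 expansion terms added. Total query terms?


Original terms: 8
Expansion terms: 7
Total = 8 + 7 = 15

15


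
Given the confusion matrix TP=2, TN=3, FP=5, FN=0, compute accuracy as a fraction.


Accuracy = (TP + TN) / (TP + TN + FP + FN)
TP + TN = 2 + 3 = 5
Total = 2 + 3 + 5 + 0 = 10
Accuracy = 5 / 10 = 1/2

1/2


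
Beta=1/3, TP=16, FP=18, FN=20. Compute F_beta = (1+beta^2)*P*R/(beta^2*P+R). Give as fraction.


P = TP/(TP+FP) = 16/34 = 8/17
R = TP/(TP+FN) = 16/36 = 4/9
beta^2 = 1/3^2 = 1/9
(1 + beta^2) = 10/9
Numerator = (1+beta^2)*P*R = 320/1377
Denominator = beta^2*P + R = 8/153 + 4/9 = 76/153
F_beta = 80/171

80/171


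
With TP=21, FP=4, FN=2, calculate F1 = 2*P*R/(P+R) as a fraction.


F1 = 2 * P * R / (P + R)
P = TP/(TP+FP) = 21/25 = 21/25
R = TP/(TP+FN) = 21/23 = 21/23
2 * P * R = 2 * 21/25 * 21/23 = 882/575
P + R = 21/25 + 21/23 = 1008/575
F1 = 882/575 / 1008/575 = 7/8

7/8


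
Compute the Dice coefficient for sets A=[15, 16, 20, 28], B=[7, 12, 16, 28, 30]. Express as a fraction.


A intersect B = [16, 28]
|A intersect B| = 2
|A| = 4, |B| = 5
Dice = 2*2 / (4+5)
= 4 / 9 = 4/9

4/9


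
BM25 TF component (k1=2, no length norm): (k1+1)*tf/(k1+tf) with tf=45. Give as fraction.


BM25 TF component = (k1+1)*tf / (k1+tf)
k1 = 2, tf = 45
Numerator = (2+1)*45 = 135
Denominator = 2 + 45 = 47
= 135/47 = 135/47

135/47


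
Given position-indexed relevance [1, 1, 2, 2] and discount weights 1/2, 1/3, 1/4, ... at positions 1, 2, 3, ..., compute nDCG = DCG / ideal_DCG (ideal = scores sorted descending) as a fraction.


Position discount weights w_i = 1/(i+1) for i=1..4:
Weights = [1/2, 1/3, 1/4, 1/5]
Actual relevance: [1, 1, 2, 2]
DCG = 1/2 + 1/3 + 2/4 + 2/5 = 26/15
Ideal relevance (sorted desc): [2, 2, 1, 1]
Ideal DCG = 2/2 + 2/3 + 1/4 + 1/5 = 127/60
nDCG = DCG / ideal_DCG = 26/15 / 127/60 = 104/127

104/127


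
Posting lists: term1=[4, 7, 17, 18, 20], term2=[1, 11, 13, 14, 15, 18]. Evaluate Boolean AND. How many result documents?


Boolean AND: find intersection of posting lists
term1 docs: [4, 7, 17, 18, 20]
term2 docs: [1, 11, 13, 14, 15, 18]
Intersection: [18]
|intersection| = 1

1


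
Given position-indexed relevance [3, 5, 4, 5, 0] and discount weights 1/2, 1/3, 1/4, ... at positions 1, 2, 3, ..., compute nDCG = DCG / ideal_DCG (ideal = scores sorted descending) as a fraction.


Position discount weights w_i = 1/(i+1) for i=1..5:
Weights = [1/2, 1/3, 1/4, 1/5, 1/6]
Actual relevance: [3, 5, 4, 5, 0]
DCG = 3/2 + 5/3 + 4/4 + 5/5 + 0/6 = 31/6
Ideal relevance (sorted desc): [5, 5, 4, 3, 0]
Ideal DCG = 5/2 + 5/3 + 4/4 + 3/5 + 0/6 = 173/30
nDCG = DCG / ideal_DCG = 31/6 / 173/30 = 155/173

155/173


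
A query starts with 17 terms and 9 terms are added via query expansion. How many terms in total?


Original terms: 17
Expansion terms: 9
Total = 17 + 9 = 26

26


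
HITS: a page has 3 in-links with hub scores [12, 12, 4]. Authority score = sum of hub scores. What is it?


Authority = sum of hub scores of in-linkers
In-link 1: hub score = 12
In-link 2: hub score = 12
In-link 3: hub score = 4
Authority = 12 + 12 + 4 = 28

28


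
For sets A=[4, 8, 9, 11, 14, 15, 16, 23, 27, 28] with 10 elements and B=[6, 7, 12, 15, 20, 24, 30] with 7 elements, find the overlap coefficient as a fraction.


A intersect B = [15]
|A intersect B| = 1
min(|A|, |B|) = min(10, 7) = 7
Overlap = 1 / 7 = 1/7

1/7


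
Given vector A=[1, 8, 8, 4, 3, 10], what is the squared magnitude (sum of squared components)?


|A|^2 = sum of squared components
A[0]^2 = 1^2 = 1
A[1]^2 = 8^2 = 64
A[2]^2 = 8^2 = 64
A[3]^2 = 4^2 = 16
A[4]^2 = 3^2 = 9
A[5]^2 = 10^2 = 100
Sum = 1 + 64 + 64 + 16 + 9 + 100 = 254

254


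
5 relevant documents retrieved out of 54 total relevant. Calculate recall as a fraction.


Recall = retrieved_relevant / total_relevant
= 5 / 54
= 5 / (5 + 49)
= 5/54

5/54


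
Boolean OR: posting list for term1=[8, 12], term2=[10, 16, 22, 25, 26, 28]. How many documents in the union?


Boolean OR: find union of posting lists
term1 docs: [8, 12]
term2 docs: [10, 16, 22, 25, 26, 28]
Union: [8, 10, 12, 16, 22, 25, 26, 28]
|union| = 8

8


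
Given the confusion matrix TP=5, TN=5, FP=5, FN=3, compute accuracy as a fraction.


Accuracy = (TP + TN) / (TP + TN + FP + FN)
TP + TN = 5 + 5 = 10
Total = 5 + 5 + 5 + 3 = 18
Accuracy = 10 / 18 = 5/9

5/9


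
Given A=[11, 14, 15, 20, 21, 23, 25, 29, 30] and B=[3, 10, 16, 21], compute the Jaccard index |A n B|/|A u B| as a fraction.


A intersect B = [21]
|A intersect B| = 1
A union B = [3, 10, 11, 14, 15, 16, 20, 21, 23, 25, 29, 30]
|A union B| = 12
Jaccard = 1/12 = 1/12

1/12


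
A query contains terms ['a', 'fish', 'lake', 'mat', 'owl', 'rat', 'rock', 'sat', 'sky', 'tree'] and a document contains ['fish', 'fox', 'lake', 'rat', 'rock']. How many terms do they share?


Query terms: ['a', 'fish', 'lake', 'mat', 'owl', 'rat', 'rock', 'sat', 'sky', 'tree']
Document terms: ['fish', 'fox', 'lake', 'rat', 'rock']
Common terms: ['fish', 'lake', 'rat', 'rock']
Overlap count = 4

4


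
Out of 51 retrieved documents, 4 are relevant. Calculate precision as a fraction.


Precision = relevant_retrieved / total_retrieved
= 4 / 51
= 4 / (4 + 47)
= 4/51

4/51


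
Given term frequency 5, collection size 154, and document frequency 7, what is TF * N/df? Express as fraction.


TF * (N/df)
= 5 * (154/7)
= 5 * 22
= 110

110


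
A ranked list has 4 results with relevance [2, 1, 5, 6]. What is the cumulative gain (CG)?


Cumulative Gain = sum of relevance scores
Position 1: rel=2, running sum=2
Position 2: rel=1, running sum=3
Position 3: rel=5, running sum=8
Position 4: rel=6, running sum=14
CG = 14

14


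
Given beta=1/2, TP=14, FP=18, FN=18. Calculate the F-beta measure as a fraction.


P = TP/(TP+FP) = 14/32 = 7/16
R = TP/(TP+FN) = 14/32 = 7/16
beta^2 = 1/2^2 = 1/4
(1 + beta^2) = 5/4
Numerator = (1+beta^2)*P*R = 245/1024
Denominator = beta^2*P + R = 7/64 + 7/16 = 35/64
F_beta = 7/16

7/16


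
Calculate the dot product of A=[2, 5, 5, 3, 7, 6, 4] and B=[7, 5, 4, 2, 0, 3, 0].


Dot product = sum of element-wise products
A[0]*B[0] = 2*7 = 14
A[1]*B[1] = 5*5 = 25
A[2]*B[2] = 5*4 = 20
A[3]*B[3] = 3*2 = 6
A[4]*B[4] = 7*0 = 0
A[5]*B[5] = 6*3 = 18
A[6]*B[6] = 4*0 = 0
Sum = 14 + 25 + 20 + 6 + 0 + 18 + 0 = 83

83


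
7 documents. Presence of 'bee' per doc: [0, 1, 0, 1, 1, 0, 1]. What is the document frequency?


Checking each document for 'bee':
Doc 1: absent
Doc 2: present
Doc 3: absent
Doc 4: present
Doc 5: present
Doc 6: absent
Doc 7: present
df = sum of presences = 0 + 1 + 0 + 1 + 1 + 0 + 1 = 4

4


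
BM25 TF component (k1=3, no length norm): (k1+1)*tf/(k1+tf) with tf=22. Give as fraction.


BM25 TF component = (k1+1)*tf / (k1+tf)
k1 = 3, tf = 22
Numerator = (3+1)*22 = 88
Denominator = 3 + 22 = 25
= 88/25 = 88/25

88/25


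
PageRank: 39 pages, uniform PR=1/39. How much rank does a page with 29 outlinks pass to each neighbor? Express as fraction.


Initial PR = 1/39 = 1/39
Outlinks = 29
Contribution per link = PR / outlinks
= 1/39 / 29
= 1/1131

1/1131


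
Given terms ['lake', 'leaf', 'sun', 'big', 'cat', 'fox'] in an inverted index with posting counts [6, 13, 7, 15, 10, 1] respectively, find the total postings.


Summing posting list sizes:
'lake': 6 postings
'leaf': 13 postings
'sun': 7 postings
'big': 15 postings
'cat': 10 postings
'fox': 1 postings
Total = 6 + 13 + 7 + 15 + 10 + 1 = 52

52


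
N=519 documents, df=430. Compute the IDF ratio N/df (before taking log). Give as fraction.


IDF ratio = N / df
= 519 / 430
= 519/430

519/430


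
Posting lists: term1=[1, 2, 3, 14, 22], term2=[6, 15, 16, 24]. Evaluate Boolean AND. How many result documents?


Boolean AND: find intersection of posting lists
term1 docs: [1, 2, 3, 14, 22]
term2 docs: [6, 15, 16, 24]
Intersection: []
|intersection| = 0

0


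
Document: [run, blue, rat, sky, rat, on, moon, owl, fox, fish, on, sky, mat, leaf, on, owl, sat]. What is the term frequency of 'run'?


Document has 17 words
Scanning for 'run':
Found at positions: [0]
Count = 1

1


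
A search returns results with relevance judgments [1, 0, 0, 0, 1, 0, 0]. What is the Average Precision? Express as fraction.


Computing P@k for each relevant position:
Position 1: relevant, P@1 = 1/1 = 1
Position 2: not relevant
Position 3: not relevant
Position 4: not relevant
Position 5: relevant, P@5 = 2/5 = 2/5
Position 6: not relevant
Position 7: not relevant
Sum of P@k = 1 + 2/5 = 7/5
AP = 7/5 / 2 = 7/10

7/10


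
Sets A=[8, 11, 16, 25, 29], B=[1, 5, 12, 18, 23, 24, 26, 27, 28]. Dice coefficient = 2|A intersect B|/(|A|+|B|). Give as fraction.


A intersect B = []
|A intersect B| = 0
|A| = 5, |B| = 9
Dice = 2*0 / (5+9)
= 0 / 14 = 0

0


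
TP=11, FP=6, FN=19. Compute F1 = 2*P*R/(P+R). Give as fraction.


F1 = 2 * P * R / (P + R)
P = TP/(TP+FP) = 11/17 = 11/17
R = TP/(TP+FN) = 11/30 = 11/30
2 * P * R = 2 * 11/17 * 11/30 = 121/255
P + R = 11/17 + 11/30 = 517/510
F1 = 121/255 / 517/510 = 22/47

22/47


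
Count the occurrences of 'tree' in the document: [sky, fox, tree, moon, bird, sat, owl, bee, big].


Document has 9 words
Scanning for 'tree':
Found at positions: [2]
Count = 1

1


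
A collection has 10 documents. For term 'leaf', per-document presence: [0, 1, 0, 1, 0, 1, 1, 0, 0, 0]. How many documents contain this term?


Checking each document for 'leaf':
Doc 1: absent
Doc 2: present
Doc 3: absent
Doc 4: present
Doc 5: absent
Doc 6: present
Doc 7: present
Doc 8: absent
Doc 9: absent
Doc 10: absent
df = sum of presences = 0 + 1 + 0 + 1 + 0 + 1 + 1 + 0 + 0 + 0 = 4

4


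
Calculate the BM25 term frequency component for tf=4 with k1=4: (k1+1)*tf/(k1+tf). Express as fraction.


BM25 TF component = (k1+1)*tf / (k1+tf)
k1 = 4, tf = 4
Numerator = (4+1)*4 = 20
Denominator = 4 + 4 = 8
= 20/8 = 5/2

5/2


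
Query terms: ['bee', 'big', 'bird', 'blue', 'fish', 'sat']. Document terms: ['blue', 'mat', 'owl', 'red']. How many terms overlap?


Query terms: ['bee', 'big', 'bird', 'blue', 'fish', 'sat']
Document terms: ['blue', 'mat', 'owl', 'red']
Common terms: ['blue']
Overlap count = 1

1


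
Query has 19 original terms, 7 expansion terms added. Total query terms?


Original terms: 19
Expansion terms: 7
Total = 19 + 7 = 26

26


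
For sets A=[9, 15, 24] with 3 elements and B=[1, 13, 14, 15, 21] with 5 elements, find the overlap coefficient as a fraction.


A intersect B = [15]
|A intersect B| = 1
min(|A|, |B|) = min(3, 5) = 3
Overlap = 1 / 3 = 1/3

1/3


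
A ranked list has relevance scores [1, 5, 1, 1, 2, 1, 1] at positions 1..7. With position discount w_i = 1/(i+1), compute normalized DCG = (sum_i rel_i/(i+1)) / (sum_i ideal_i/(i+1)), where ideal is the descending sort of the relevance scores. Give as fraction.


Position discount weights w_i = 1/(i+1) for i=1..7:
Weights = [1/2, 1/3, 1/4, 1/5, 1/6, 1/7, 1/8]
Actual relevance: [1, 5, 1, 1, 2, 1, 1]
DCG = 1/2 + 5/3 + 1/4 + 1/5 + 2/6 + 1/7 + 1/8 = 901/280
Ideal relevance (sorted desc): [5, 2, 1, 1, 1, 1, 1]
Ideal DCG = 5/2 + 2/3 + 1/4 + 1/5 + 1/6 + 1/7 + 1/8 = 3403/840
nDCG = DCG / ideal_DCG = 901/280 / 3403/840 = 2703/3403

2703/3403


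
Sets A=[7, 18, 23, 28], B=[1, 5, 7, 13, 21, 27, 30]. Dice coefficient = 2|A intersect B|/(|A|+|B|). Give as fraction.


A intersect B = [7]
|A intersect B| = 1
|A| = 4, |B| = 7
Dice = 2*1 / (4+7)
= 2 / 11 = 2/11

2/11


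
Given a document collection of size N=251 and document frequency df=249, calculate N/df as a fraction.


IDF ratio = N / df
= 251 / 249
= 251/249

251/249


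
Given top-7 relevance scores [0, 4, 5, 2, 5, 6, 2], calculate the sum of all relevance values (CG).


Cumulative Gain = sum of relevance scores
Position 1: rel=0, running sum=0
Position 2: rel=4, running sum=4
Position 3: rel=5, running sum=9
Position 4: rel=2, running sum=11
Position 5: rel=5, running sum=16
Position 6: rel=6, running sum=22
Position 7: rel=2, running sum=24
CG = 24

24


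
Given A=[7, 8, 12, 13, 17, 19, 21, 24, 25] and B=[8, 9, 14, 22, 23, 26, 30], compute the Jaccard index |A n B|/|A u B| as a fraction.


A intersect B = [8]
|A intersect B| = 1
A union B = [7, 8, 9, 12, 13, 14, 17, 19, 21, 22, 23, 24, 25, 26, 30]
|A union B| = 15
Jaccard = 1/15 = 1/15

1/15


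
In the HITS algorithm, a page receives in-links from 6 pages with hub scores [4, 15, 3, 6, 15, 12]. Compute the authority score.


Authority = sum of hub scores of in-linkers
In-link 1: hub score = 4
In-link 2: hub score = 15
In-link 3: hub score = 3
In-link 4: hub score = 6
In-link 5: hub score = 15
In-link 6: hub score = 12
Authority = 4 + 15 + 3 + 6 + 15 + 12 = 55

55


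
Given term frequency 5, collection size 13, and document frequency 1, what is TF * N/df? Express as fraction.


TF * (N/df)
= 5 * (13/1)
= 5 * 13
= 65

65


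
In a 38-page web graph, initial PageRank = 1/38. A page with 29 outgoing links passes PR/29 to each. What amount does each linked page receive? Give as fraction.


Initial PR = 1/38 = 1/38
Outlinks = 29
Contribution per link = PR / outlinks
= 1/38 / 29
= 1/1102

1/1102


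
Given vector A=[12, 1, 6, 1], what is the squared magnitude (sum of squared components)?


|A|^2 = sum of squared components
A[0]^2 = 12^2 = 144
A[1]^2 = 1^2 = 1
A[2]^2 = 6^2 = 36
A[3]^2 = 1^2 = 1
Sum = 144 + 1 + 36 + 1 = 182

182


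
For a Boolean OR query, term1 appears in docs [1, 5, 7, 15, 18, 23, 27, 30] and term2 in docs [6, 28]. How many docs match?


Boolean OR: find union of posting lists
term1 docs: [1, 5, 7, 15, 18, 23, 27, 30]
term2 docs: [6, 28]
Union: [1, 5, 6, 7, 15, 18, 23, 27, 28, 30]
|union| = 10

10


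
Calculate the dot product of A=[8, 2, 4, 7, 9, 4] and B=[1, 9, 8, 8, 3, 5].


Dot product = sum of element-wise products
A[0]*B[0] = 8*1 = 8
A[1]*B[1] = 2*9 = 18
A[2]*B[2] = 4*8 = 32
A[3]*B[3] = 7*8 = 56
A[4]*B[4] = 9*3 = 27
A[5]*B[5] = 4*5 = 20
Sum = 8 + 18 + 32 + 56 + 27 + 20 = 161

161
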